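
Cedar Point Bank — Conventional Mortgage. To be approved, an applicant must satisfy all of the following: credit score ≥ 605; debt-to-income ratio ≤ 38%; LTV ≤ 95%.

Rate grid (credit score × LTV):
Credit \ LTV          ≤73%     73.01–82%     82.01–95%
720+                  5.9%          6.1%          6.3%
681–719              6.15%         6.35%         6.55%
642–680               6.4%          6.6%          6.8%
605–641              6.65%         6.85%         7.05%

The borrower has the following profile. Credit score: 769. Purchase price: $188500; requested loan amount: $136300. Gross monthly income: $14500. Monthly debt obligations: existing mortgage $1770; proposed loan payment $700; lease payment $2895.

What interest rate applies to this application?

5.9%

Credit score 769 ≥ 605; Total monthly debts = (1,770 + 700 + 2,895) = 5,365. Debt-to-income = 5,365/14,500 = 37% — meets 38% limit
LTV = 136,300/188,500 = 72.3% ≤ 95%
Row: 769 falls in 720+. Column: 72.3% falls in ≤73%. Rate = 5.9%.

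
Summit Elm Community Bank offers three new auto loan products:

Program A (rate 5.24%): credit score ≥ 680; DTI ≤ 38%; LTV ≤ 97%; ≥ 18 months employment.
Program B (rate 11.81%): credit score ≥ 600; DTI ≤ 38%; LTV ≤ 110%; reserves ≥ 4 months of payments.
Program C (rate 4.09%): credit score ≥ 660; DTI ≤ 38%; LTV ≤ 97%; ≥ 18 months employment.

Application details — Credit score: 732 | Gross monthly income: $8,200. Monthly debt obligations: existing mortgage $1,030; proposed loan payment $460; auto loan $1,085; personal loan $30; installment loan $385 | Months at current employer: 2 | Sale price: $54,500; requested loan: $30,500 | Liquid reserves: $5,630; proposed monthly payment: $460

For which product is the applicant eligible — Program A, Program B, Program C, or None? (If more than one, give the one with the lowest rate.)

Program B

Total debts = (1,030 + 460 + 1,085 + 30 + 385) = 2,990; DTI = 2,990/8,200 = 36.5%.
LTV = 30,500/54,500 = 56%.
Reserves = 5,630/460 = 12.2 months.
Program A: score 732 ≥ 680; DTI 36.5% ≤ 38%; LTV 56% ≤ 97%; employment 2 < 18 mo → does not qualify.
Program B: score 732 ≥ 600; DTI 36.5% ≤ 38%; LTV 56% ≤ 110%; reserves 12.2 ≥ 4 mo → qualifies.
Program C: score 732 ≥ 660; DTI 36.5% ≤ 38%; LTV 56% ≤ 97%; employment 2 < 18 mo → does not qualify.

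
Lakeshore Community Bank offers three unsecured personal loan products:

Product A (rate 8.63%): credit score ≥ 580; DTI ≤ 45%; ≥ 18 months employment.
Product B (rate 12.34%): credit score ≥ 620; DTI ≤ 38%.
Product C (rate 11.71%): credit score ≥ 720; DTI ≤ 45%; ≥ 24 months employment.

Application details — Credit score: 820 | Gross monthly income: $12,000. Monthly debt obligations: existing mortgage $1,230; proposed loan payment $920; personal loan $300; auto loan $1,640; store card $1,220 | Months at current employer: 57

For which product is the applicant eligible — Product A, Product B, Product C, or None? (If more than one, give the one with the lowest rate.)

Product A

Total debts = (1,230 + 920 + 300 + 1,640 + 1,220) = 5,310; DTI = 5,310/12,000 = 44.2%.
Product A: score 820 ≥ 580; DTI 44.2% ≤ 45%; employment 57 ≥ 18 mo → qualifies.
Product B: score 820 ≥ 620; DTI 44.2% > 38% → does not qualify.
Product C: score 820 ≥ 720; DTI 44.2% ≤ 45%; employment 57 ≥ 24 mo → qualifies.
Qualifying: Product A, Product C. Lowest rate is 8.63% → Product A.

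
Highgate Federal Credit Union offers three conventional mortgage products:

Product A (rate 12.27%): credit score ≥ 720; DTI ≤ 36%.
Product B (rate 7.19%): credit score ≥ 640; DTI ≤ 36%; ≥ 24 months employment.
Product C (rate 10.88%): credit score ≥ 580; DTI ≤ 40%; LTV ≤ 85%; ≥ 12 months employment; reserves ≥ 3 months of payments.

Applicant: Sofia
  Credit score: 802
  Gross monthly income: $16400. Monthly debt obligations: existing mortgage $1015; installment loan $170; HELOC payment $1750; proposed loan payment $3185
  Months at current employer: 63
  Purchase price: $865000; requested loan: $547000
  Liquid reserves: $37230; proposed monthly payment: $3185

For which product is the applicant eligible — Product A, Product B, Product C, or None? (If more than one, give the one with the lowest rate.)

Total debts = (1,015 + 170 + 1,750 + 3,185) = 6,120; DTI = 6,120/16,400 = 37.3%.
LTV = 547,000/865,000 = 63.2%.
Reserves = 37,230/3,185 = 11.7 months.
Product A: score 802 ≥ 720; DTI 37.3% > 36% → does not qualify.
Product B: score 802 ≥ 640; DTI 37.3% > 36%; employment 63 ≥ 24 mo → does not qualify.
Product C: score 802 ≥ 580; DTI 37.3% ≤ 40%; LTV 63.2% ≤ 85%; employment 63 ≥ 12 mo; reserves 11.7 ≥ 3 mo → qualifies.

Product C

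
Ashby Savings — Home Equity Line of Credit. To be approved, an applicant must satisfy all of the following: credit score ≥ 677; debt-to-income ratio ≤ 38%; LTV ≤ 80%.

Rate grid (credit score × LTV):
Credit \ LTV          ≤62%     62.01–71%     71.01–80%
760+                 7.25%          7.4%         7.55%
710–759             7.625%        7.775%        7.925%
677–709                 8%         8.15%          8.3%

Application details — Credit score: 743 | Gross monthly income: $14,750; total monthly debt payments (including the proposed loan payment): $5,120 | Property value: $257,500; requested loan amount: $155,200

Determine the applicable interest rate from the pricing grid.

Credit score 743 ≥ 677; DTI = 5,120/14,750 = 34.7% ≤ 38%
LTV: 155,200 ÷ 257,500 = 60.3%, within 80% cap
Credit 743 → row 710–759; LTV 60.3% → column ≤62%. Grid cell → 7.625%.

7.625%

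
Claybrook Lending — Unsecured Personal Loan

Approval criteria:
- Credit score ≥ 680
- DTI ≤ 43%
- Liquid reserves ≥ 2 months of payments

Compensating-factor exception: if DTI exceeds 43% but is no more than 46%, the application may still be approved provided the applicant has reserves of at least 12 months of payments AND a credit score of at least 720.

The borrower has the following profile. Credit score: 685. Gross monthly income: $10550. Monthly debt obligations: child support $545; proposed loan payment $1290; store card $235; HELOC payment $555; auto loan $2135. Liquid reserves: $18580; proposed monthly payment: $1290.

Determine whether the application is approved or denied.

Credit score 685 ≥ 680 (meets base)
Total debts = (545 + 1,290 + 235 + 555 + 2,135) = 4,760. DTI = 4,760/10,550 = 45.1% > 43% — standard DTI limit exceeded.
Reserves = 18,580/1,290 = 14.4 months ≥ 2
45.1% falls in the override range (43%–46%), so the compensating-factor test applies.
Override check — reserves: 14.4 mo (ok); score: 685 (below 720).
Override conditions not both satisfied; exception does not apply.

Denied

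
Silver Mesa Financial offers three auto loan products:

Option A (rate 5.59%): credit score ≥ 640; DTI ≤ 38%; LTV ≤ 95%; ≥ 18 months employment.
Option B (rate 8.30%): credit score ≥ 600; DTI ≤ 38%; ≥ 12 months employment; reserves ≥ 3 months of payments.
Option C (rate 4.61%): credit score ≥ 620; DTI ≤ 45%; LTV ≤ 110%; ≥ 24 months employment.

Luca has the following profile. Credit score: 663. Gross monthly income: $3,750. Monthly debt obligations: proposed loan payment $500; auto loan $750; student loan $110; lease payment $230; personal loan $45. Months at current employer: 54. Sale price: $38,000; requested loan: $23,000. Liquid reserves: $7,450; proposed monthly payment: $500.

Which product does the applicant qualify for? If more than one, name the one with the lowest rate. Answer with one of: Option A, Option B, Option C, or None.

Option C

Total debts = (500 + 750 + 110 + 230 + 45) = 1,635; DTI = 1,635/3,750 = 43.6%.
LTV = 23,000/38,000 = 60.5%.
Reserves = 7,450/500 = 14.9 months.
Option A: score 663 ≥ 640; DTI 43.6% > 38%; LTV 60.5% ≤ 95%; employment 54 ≥ 18 mo → does not qualify.
Option B: score 663 ≥ 600; DTI 43.6% > 38%; employment 54 ≥ 12 mo; reserves 14.9 ≥ 3 mo → does not qualify.
Option C: score 663 ≥ 620; DTI 43.6% ≤ 45%; LTV 60.5% ≤ 110%; employment 54 ≥ 24 mo → qualifies.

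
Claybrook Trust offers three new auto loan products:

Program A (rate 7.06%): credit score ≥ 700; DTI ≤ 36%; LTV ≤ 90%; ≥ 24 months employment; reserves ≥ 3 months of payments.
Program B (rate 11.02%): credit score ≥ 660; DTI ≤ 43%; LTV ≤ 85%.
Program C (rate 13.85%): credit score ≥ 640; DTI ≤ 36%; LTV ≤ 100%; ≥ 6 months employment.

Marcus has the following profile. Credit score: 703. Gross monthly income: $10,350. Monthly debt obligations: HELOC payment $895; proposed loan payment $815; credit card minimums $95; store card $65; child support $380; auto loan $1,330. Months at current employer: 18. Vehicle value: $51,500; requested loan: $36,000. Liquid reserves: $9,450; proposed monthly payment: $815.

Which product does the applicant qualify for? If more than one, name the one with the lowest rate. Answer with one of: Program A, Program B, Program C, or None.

Program B

Total debts = (895 + 815 + 95 + 65 + 380 + 1,330) = 3,580; DTI = 3,580/10,350 = 34.6%.
LTV = 36,000/51,500 = 69.9%.
Reserves = 9,450/815 = 11.6 months.
Program A: score 703 ≥ 700; DTI 34.6% ≤ 36%; LTV 69.9% ≤ 90%; employment 18 < 24 mo; reserves 11.6 ≥ 3 mo → does not qualify.
Program B: score 703 ≥ 660; DTI 34.6% ≤ 43%; LTV 69.9% ≤ 85% → qualifies.
Program C: score 703 ≥ 640; DTI 34.6% ≤ 36%; LTV 69.9% ≤ 100%; employment 18 ≥ 6 mo → qualifies.
Qualifying: Program B, Program C. Lowest rate is 11.02% → Program B.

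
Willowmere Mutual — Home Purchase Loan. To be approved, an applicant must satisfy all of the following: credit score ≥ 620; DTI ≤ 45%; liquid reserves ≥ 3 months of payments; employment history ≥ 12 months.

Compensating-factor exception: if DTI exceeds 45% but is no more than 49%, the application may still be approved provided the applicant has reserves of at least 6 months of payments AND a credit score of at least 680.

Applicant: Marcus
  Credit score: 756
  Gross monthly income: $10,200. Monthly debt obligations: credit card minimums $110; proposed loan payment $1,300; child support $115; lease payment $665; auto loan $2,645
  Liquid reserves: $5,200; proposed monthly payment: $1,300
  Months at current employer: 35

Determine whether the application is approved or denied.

Credit score 756 ≥ 620 (meets base)
Total debts = (110 + 1,300 + 115 + 665 + 2,645) = 4,835. DTI = 4,835/10,200 = 47.4% > 45% — standard DTI limit exceeded.
Reserves: 5,200 ÷ 1,300 = 4.0 months (meets 3-month minimum)
Employment 35 ≥ 12 months
DTI 47.4% is within the 45%–49% exception band; checking compensating factors.
Override check — reserves: 4.0 mo (short of 6); score: 756 (ok).
Override conditions not both satisfied; exception does not apply.

Denied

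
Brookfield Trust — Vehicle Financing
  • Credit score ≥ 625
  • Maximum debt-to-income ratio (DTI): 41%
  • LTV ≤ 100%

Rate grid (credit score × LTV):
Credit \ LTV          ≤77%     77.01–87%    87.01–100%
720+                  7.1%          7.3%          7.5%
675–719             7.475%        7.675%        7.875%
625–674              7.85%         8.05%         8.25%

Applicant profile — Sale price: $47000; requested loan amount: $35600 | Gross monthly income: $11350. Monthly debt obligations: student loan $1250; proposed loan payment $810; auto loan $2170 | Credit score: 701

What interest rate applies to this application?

7.475%

Credit score 701 ≥ 625; Total monthly debts = (1,250 + 810 + 2,170) = 4,230. DTI: 4,230 ÷ 11,350 = 37.3%, within the 41% cap
LTV: 35,600 ÷ 47,000 = 75.7%, within 100% cap
Score 701 is in the 675–719 band; LTV 75.7% is in the ≤77% band → 7.475%.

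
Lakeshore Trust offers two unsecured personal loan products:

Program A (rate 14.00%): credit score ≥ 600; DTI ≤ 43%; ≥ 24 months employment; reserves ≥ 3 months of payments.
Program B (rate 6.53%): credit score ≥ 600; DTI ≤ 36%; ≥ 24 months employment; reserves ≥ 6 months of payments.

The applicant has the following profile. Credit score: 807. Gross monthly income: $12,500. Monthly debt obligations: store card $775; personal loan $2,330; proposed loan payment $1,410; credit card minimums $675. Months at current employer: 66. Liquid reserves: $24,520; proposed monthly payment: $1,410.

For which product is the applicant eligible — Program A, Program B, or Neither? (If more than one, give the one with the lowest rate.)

Program A

Total debts = (775 + 2,330 + 1,410 + 675) = 5,190; DTI = 5,190/12,500 = 41.5%.
Reserves = 24,520/1,410 = 17.4 months.
Program A: score 807 ≥ 600; DTI 41.5% ≤ 43%; employment 66 ≥ 24 mo; reserves 17.4 ≥ 3 mo → qualifies.
Program B: score 807 ≥ 600; DTI 41.5% > 36%; employment 66 ≥ 24 mo; reserves 17.4 ≥ 6 mo → does not qualify.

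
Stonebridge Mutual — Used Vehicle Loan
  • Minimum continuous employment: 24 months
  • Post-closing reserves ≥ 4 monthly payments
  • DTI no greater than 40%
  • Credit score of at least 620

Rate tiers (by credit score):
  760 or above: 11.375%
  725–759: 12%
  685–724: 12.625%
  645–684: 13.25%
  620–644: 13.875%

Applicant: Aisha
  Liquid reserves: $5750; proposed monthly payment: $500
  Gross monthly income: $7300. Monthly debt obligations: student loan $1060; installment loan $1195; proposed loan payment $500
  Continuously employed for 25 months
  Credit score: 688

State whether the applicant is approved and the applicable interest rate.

Credit score 688 ≥ 620 (meets minimum)
Total monthly debts = (1,060 + 1,195 + 500) = 2,755. Debt-to-income = 2,755/7,300 = 37.7% — meets 40% limit
Employment 25 ≥ 24 months
Reserves = 5,750/500 = 11.5 months ≥ 4
All requirements met. Score 688 falls in the 685–724 tier → 12.625%.

Approved at 12.625%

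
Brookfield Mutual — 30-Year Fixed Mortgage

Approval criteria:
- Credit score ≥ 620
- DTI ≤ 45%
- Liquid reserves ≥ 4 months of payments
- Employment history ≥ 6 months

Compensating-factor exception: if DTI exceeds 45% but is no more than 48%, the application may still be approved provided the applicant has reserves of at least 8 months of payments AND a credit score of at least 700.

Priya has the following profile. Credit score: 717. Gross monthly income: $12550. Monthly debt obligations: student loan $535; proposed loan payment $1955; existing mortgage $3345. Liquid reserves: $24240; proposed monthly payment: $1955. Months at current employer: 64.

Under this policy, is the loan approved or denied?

Approved

Credit score 717 ≥ 620 (meets base)
Total debts = (535 + 1,955 + 3,345) = 5,835. DTI = 5,835/12,550 = 46.5% > 45% — standard DTI limit exceeded.
Reserves: 24,240 ÷ 1,955 = 12.4 months (meets 4-month minimum)
Employment 64 ≥ 6 months
46.5% falls in the override range (45%–48%), so the compensating-factor test applies.
Override check — reserves: 12.4 mo (ok); score: 717 (ok).
Both override conditions satisfied; DTI exception granted.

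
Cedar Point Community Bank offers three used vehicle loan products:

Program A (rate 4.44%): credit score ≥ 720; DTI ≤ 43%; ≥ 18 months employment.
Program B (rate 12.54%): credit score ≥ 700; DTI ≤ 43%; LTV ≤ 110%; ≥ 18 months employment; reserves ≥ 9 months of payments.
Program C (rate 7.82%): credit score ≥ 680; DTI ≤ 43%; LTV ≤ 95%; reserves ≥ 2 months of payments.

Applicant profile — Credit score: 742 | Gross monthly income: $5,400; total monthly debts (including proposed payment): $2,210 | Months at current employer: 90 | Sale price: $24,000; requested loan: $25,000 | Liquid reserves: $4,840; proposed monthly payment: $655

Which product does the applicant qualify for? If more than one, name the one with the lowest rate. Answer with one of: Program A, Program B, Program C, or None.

DTI = 2,210/5,400 = 40.9%.
LTV = 25,000/24,000 = 104.2%.
Reserves = 4,840/655 = 7.4 months.
Program A: score 742 ≥ 720; DTI 40.9% ≤ 43%; employment 90 ≥ 18 mo → qualifies.
Program B: score 742 ≥ 700; DTI 40.9% ≤ 43%; LTV 104.2% ≤ 110%; employment 90 ≥ 18 mo; reserves 7.4 < 9 mo → does not qualify.
Program C: score 742 ≥ 680; DTI 40.9% ≤ 43%; LTV 104.2% > 95%; reserves 7.4 ≥ 2 mo → does not qualify.

Program A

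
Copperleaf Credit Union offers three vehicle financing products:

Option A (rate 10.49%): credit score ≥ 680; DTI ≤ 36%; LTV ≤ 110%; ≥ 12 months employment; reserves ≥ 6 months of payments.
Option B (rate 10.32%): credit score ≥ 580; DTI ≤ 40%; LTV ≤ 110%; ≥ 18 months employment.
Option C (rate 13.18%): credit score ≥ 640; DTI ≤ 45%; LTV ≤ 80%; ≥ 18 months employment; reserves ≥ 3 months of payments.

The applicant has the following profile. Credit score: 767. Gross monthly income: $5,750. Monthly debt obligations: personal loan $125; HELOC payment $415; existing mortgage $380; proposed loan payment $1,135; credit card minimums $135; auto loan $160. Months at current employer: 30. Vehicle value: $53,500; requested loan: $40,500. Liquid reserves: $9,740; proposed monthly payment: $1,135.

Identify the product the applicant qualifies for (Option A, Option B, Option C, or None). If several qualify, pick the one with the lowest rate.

Total debts = (125 + 415 + 380 + 1,135 + 135 + 160) = 2,350; DTI = 2,350/5,750 = 40.9%.
LTV = 40,500/53,500 = 75.7%.
Reserves = 9,740/1,135 = 8.6 months.
Option A: score 767 ≥ 680; DTI 40.9% > 36%; LTV 75.7% ≤ 110%; employment 30 ≥ 12 mo; reserves 8.6 ≥ 6 mo → does not qualify.
Option B: score 767 ≥ 580; DTI 40.9% > 40%; LTV 75.7% ≤ 110%; employment 30 ≥ 18 mo → does not qualify.
Option C: score 767 ≥ 640; DTI 40.9% ≤ 45%; LTV 75.7% ≤ 80%; employment 30 ≥ 18 mo; reserves 8.6 ≥ 3 mo → qualifies.

Option C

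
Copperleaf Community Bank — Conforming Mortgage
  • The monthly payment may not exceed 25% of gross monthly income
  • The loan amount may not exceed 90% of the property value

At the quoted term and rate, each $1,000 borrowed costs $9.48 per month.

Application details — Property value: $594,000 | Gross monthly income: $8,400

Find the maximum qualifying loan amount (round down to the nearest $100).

Payment cap: 25% × $8,400 = $2,100/month.
At $9.48 per $1,000, that supports 2,100/9.48 × 1,000 ≈ $221,518 → $221,500.
LTV cap: 90% × $594,000 = $534,600 → $534,600.
Binding constraint: payment-to-income.

$221,500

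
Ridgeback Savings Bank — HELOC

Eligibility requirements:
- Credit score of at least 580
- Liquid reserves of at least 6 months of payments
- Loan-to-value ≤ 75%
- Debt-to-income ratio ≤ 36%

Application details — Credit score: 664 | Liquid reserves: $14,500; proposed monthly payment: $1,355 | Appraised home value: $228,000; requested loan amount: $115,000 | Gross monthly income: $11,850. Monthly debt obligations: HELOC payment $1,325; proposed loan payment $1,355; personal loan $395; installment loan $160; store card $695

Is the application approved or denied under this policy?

Credit score 664 ≥ 580 (meets)
Reserves = 14,500/1,355 = 10.7 months ≥ 6
LTV = 115,000/228,000 = 50.4% ≤ 75%
Total monthly debts = (1,325 + 1,355 + 395 + 160 + 695) = 3,930. DTI: 3,930 ÷ 11,850 = 33.2%, within the 36% cap
All criteria satisfied.

Approved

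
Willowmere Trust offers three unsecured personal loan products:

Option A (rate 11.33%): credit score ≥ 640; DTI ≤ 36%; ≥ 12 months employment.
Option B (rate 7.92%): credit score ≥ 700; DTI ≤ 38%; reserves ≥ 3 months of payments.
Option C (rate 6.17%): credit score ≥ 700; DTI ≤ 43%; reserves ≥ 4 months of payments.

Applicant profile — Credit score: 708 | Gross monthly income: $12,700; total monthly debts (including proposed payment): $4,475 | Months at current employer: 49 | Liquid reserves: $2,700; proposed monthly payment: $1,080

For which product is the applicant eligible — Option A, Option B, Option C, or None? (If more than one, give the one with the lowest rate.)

DTI = 4,475/12,700 = 35.2%.
Reserves = 2,700/1,080 = 2.5 months.
Option A: score 708 ≥ 640; DTI 35.2% ≤ 36%; employment 49 ≥ 12 mo → qualifies.
Option B: score 708 ≥ 700; DTI 35.2% ≤ 38%; reserves 2.5 < 3 mo → does not qualify.
Option C: score 708 ≥ 700; DTI 35.2% ≤ 43%; reserves 2.5 < 4 mo → does not qualify.

Option A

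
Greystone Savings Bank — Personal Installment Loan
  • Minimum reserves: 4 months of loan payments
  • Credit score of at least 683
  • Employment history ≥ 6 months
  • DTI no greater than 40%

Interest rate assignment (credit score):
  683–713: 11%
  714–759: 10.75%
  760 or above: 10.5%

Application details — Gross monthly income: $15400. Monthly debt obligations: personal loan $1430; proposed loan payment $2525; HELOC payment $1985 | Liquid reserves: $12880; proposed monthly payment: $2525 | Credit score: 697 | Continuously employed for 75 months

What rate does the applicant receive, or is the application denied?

Approved at 11%

Credit score 697 ≥ 683 (meets minimum)
Employment 75 ≥ 6 months
Reserves: 12,880 ÷ 2,525 = 5.1 months (meets 4-month minimum)
Total monthly debts = (1,430 + 2,525 + 1,985) = 5,940. DTI: 5,940 ÷ 15,400 = 38.6%, within the 40% cap
All requirements met. Score 697 falls in the 683–713 tier → 11%.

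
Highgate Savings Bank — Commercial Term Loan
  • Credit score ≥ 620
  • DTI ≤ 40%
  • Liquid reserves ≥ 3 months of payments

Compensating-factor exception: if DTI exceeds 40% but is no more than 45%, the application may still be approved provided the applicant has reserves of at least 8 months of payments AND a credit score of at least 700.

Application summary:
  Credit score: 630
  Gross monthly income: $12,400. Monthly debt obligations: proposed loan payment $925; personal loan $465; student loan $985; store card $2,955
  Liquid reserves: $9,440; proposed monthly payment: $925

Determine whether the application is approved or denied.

Credit score 630 ≥ 620 (meets base)
Total debts = (925 + 465 + 985 + 2,955) = 5,330. DTI: 5,330 ÷ 12,400 = 43%, over the 40% base limit.
Reserves: 9,440 ÷ 925 = 10.2 months (meets 3-month minimum)
DTI 43% is within the 40%–45% exception band; checking compensating factors.
Override check — reserves: 10.2 mo (ok); score: 630 (below 700).
Override conditions not both satisfied; exception does not apply.

Denied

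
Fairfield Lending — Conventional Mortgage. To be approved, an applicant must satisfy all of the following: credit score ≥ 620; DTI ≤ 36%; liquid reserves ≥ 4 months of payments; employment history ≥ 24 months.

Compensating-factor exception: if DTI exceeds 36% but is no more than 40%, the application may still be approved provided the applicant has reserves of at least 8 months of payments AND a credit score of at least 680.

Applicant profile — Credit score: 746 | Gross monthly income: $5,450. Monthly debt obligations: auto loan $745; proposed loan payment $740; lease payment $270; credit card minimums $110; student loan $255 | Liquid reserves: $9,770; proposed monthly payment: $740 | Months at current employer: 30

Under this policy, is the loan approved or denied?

Approved

Credit score 746 ≥ 620 (meets base)
Total debts = (745 + 740 + 270 + 110 + 255) = 2,120. DTI: 2,120 ÷ 5,450 = 38.9%, over the 36% base limit.
Reserves: 9,770 ÷ 740 = 13.2 months (meets 4-month minimum)
Employment 30 ≥ 24 months
38.9% falls in the override range (36%–40%), so the compensating-factor test applies.
Reserves 13.2 ≥ 8 months; credit score 746 ≥ 680.
Both override conditions satisfied; DTI exception granted.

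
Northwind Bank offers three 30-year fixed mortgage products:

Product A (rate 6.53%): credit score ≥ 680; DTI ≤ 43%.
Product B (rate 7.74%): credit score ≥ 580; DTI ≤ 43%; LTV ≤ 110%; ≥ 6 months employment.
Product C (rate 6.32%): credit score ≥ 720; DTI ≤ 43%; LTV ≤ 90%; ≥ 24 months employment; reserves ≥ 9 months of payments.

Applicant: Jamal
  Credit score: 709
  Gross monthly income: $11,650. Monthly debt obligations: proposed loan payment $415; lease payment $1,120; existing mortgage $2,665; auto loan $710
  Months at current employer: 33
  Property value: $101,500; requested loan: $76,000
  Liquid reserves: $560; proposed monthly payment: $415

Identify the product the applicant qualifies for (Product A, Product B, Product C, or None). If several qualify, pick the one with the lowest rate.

Product A

Total debts = (415 + 1,120 + 2,665 + 710) = 4,910; DTI = 4,910/11,650 = 42.1%.
LTV = 76,000/101,500 = 74.9%.
Reserves = 560/415 = 1.3 months.
Product A: score 709 ≥ 680; DTI 42.1% ≤ 43% → qualifies.
Product B: score 709 ≥ 580; DTI 42.1% ≤ 43%; LTV 74.9% ≤ 110%; employment 33 ≥ 6 mo → qualifies.
Product C: score 709 < 720; DTI 42.1% ≤ 43%; LTV 74.9% ≤ 90%; employment 33 ≥ 24 mo; reserves 1.3 < 9 mo → does not qualify.
Qualifying: Product A, Product B. Lowest rate is 6.53% → Product A.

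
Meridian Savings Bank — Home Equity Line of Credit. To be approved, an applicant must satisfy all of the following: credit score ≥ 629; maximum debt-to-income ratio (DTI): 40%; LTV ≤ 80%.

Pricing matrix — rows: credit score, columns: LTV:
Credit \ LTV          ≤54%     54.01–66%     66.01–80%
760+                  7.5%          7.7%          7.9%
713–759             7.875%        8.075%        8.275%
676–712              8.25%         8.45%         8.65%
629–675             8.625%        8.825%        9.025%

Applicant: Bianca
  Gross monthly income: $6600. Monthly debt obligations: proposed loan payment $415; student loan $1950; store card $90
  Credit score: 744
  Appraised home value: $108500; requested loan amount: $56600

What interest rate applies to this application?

Credit score 744 ≥ 629; Total monthly debts = (415 + 1,950 + 90) = 2,455. Debt-to-income = 2,455/6,600 = 37.2% — meets 40% limit
LTV = 56,600/108,500 = 52.2% ≤ 80%
Credit 744 → row 713–759; LTV 52.2% → column ≤54%. Grid cell → 7.875%.

7.875%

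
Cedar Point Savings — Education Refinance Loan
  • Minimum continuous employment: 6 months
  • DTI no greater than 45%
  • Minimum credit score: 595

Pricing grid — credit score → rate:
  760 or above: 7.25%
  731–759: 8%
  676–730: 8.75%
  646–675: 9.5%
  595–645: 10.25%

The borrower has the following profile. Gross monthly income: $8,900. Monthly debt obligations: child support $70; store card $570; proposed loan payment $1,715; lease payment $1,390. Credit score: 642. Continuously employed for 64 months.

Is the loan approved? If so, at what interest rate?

Credit score 642 ≥ 595 (meets minimum)
Total monthly debts = (70 + 570 + 1,715 + 1,390) = 3,745. Debt-to-income = 3,745/8,900 = 42.1% — meets 45% limit
Employment 64 ≥ 6 months
All requirements met. Score 642 falls in the 595–645 tier → 10.25%.

Approved at 10.25%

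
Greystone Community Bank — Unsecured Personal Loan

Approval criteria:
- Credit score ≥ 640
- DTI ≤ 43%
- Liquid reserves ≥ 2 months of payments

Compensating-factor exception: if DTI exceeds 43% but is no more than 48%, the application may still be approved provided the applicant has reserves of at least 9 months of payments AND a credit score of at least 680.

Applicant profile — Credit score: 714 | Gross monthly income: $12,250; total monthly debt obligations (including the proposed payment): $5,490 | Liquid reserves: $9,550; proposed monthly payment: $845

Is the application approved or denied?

Credit score 714 ≥ 640 (meets base)
DTI = 5,490/12,250 = 44.8% > 43% — standard DTI limit exceeded.
Reserves: 9,550 ÷ 845 = 11.3 months (meets 2-month minimum)
DTI 44.8% is within the 43%–48% exception band; checking compensating factors.
Reserves 11.3 ≥ 9 months; credit score 714 ≥ 680.
Both compensating conditions met → exception applies.

Approved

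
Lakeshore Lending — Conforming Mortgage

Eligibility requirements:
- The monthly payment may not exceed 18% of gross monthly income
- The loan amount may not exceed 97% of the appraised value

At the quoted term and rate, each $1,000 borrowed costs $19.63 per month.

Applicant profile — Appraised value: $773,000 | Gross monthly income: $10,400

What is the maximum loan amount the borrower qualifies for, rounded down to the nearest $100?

Payment cap: 18% × $10,400 = $1,872/month.
At $19.63 per $1,000, that supports 1,872/19.63 × 1,000 ≈ $95,364 → $95,300.
LTV cap: 97% × $773,000 = $749,810 → $749,800.
Binding constraint: payment-to-income.

$95,300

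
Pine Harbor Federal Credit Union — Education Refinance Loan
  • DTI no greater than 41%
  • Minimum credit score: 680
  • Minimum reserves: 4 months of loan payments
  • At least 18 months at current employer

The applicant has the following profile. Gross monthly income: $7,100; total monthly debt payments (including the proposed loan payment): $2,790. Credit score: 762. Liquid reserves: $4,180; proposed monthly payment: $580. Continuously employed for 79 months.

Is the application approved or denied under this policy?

Approved

Debt-to-income = 2,790/7,100 = 39.3% — meets 41% limit
Credit score 762 ≥ 680 (meets)
Liquid reserves cover 4,180/580 = 7.2 months — ≥ 4 required
Employment 79 ≥ 18 months
All criteria satisfied.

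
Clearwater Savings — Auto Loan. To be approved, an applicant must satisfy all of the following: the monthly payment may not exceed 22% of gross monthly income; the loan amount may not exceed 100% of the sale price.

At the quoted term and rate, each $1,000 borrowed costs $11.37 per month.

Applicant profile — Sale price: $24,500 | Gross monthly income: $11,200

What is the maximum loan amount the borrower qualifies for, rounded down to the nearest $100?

$24,500

Payment cap: 22% × $11,200 = $2,464/month.
At $11.37 per $1,000, that supports 2,464/11.37 × 1,000 ≈ $216,710 → $216,700.
LTV cap: 100% × $24,500 = $24,500 → $24,500.
Binding constraint: loan-to-value.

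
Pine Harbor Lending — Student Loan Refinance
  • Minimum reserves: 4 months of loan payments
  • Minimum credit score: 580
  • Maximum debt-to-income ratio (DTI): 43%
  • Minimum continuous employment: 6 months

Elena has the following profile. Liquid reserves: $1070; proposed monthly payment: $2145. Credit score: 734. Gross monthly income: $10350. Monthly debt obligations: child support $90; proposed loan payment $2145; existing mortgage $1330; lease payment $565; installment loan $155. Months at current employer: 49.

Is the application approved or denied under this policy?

Denied

Reserves: 1,070 ÷ 2,145 = 0.5 months (below 4-month minimum)
Credit score 734 ≥ 580 (meets)
Total monthly debts = (90 + 2,145 + 1,330 + 565 + 155) = 4,285. DTI: 4,285 ÷ 10,350 = 41.4%, within the 43% cap
Employment 49 ≥ 6 months
Fails on reserves.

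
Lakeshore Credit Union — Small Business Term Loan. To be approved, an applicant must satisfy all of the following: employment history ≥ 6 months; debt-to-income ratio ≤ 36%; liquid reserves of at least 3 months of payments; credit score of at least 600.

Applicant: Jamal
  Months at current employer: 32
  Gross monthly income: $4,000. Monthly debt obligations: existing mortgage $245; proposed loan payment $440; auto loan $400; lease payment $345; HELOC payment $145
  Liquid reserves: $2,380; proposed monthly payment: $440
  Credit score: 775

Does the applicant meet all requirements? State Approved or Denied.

Employment 32 ≥ 6 months
Total monthly debts = (245 + 440 + 400 + 345 + 145) = 1,575. DTI: 1,575 ÷ 4,000 = 39.4%, exceeds the 36% cap
Liquid reserves cover 2,380/440 = 5.4 months — ≥ 3 required
Credit score 775 ≥ 600 (meets)
Fails on DTI.

Denied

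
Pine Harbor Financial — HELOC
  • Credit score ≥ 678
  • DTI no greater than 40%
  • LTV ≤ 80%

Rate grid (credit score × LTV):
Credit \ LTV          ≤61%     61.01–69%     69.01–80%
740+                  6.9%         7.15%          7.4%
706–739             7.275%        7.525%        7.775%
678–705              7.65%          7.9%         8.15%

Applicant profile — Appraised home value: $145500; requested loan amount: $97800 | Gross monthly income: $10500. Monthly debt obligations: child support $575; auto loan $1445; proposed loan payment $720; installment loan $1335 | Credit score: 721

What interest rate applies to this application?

Credit score 721 ≥ 678; Total monthly debts = (575 + 1,445 + 720 + 1,335) = 4,075. DTI = 4,075/10,500 = 38.8% ≤ 40%
LTV: 97,800 ÷ 145,500 = 67.2%, within 80% cap
Score 721 is in the 706–739 band; LTV 67.2% is in the 61.01–69% band → 7.525%.

7.525%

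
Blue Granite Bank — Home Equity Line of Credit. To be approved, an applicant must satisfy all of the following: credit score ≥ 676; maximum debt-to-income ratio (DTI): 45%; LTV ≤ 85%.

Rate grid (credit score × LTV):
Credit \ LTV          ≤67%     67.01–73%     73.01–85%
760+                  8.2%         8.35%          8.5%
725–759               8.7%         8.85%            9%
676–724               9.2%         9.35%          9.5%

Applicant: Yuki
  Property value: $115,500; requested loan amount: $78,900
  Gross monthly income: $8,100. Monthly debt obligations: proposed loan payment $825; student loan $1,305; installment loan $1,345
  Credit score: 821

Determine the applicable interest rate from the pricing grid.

8.35%

Credit score 821 ≥ 676; Total monthly debts = (825 + 1,305 + 1,345) = 3,475. DTI: 3,475 ÷ 8,100 = 42.9%, within the 45% cap
LTV: 78,900 ÷ 115,500 = 68.3%, within 85% cap
Row: 821 falls in 760+. Column: 68.3% falls in 67.01–73%. Rate = 8.35%.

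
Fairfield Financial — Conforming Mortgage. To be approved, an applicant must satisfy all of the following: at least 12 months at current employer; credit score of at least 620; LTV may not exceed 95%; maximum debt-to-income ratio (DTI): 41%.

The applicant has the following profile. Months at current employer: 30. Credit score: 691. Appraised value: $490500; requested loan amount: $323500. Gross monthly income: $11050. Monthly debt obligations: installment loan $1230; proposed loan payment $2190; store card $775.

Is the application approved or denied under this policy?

Approved

Employment 30 ≥ 12 months
Credit score 691 ≥ 620 (meets)
Loan-to-value = 323,500/490,500 = 66% — pass (95% max)
Total monthly debts = (1,230 + 2,190 + 775) = 4,195. DTI = 4,195/11,050 = 38% ≤ 41%
All criteria satisfied.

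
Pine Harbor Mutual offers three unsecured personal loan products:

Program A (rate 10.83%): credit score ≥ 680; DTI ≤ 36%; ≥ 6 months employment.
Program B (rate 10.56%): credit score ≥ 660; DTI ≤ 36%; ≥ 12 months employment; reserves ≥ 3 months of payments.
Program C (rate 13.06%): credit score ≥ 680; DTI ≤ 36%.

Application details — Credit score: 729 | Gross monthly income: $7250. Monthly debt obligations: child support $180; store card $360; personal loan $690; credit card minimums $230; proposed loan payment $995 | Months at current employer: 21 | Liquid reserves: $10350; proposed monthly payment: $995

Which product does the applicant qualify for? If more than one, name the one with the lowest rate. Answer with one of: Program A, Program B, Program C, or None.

Total debts = (180 + 360 + 690 + 230 + 995) = 2,455; DTI = 2,455/7,250 = 33.9%.
Reserves = 10,350/995 = 10.4 months.
Program A: score 729 ≥ 680; DTI 33.9% ≤ 36%; employment 21 ≥ 6 mo → qualifies.
Program B: score 729 ≥ 660; DTI 33.9% ≤ 36%; employment 21 ≥ 12 mo; reserves 10.4 ≥ 3 mo → qualifies.
Program C: score 729 ≥ 680; DTI 33.9% ≤ 36% → qualifies.
Qualifying: Program A, Program B, Program C. Lowest rate is 10.56% → Program B.

Program B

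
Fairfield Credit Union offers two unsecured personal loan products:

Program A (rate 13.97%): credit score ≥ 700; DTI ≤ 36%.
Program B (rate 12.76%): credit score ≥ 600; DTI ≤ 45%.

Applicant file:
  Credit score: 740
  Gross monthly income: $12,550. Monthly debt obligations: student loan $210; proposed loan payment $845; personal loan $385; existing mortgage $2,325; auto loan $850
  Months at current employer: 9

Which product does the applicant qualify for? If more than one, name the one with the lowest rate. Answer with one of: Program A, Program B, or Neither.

Total debts = (210 + 845 + 385 + 2,325 + 850) = 4,615; DTI = 4,615/12,550 = 36.8%.
Program A: score 740 ≥ 700; DTI 36.8% > 36% → does not qualify.
Program B: score 740 ≥ 600; DTI 36.8% ≤ 45% → qualifies.

Program B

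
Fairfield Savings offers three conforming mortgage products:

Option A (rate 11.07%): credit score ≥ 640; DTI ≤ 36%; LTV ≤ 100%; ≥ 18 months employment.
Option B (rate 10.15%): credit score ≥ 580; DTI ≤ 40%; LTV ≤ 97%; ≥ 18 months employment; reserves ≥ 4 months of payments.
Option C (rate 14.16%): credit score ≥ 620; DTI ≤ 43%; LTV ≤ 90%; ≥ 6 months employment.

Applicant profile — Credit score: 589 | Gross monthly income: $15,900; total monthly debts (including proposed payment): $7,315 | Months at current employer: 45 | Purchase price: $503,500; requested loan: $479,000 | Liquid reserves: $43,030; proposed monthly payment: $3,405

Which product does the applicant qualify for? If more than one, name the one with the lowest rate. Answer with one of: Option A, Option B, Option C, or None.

None

DTI = 7,315/15,900 = 46%.
LTV = 479,000/503,500 = 95.1%.
Reserves = 43,030/3,405 = 12.6 months.
Option A: score 589 < 640; DTI 46% > 36%; LTV 95.1% ≤ 100%; employment 45 ≥ 18 mo → does not qualify.
Option B: score 589 ≥ 580; DTI 46% > 40%; LTV 95.1% ≤ 97%; employment 45 ≥ 18 mo; reserves 12.6 ≥ 4 mo → does not qualify.
Option C: score 589 < 620; DTI 46% > 43%; LTV 95.1% > 90%; employment 45 ≥ 6 mo → does not qualify.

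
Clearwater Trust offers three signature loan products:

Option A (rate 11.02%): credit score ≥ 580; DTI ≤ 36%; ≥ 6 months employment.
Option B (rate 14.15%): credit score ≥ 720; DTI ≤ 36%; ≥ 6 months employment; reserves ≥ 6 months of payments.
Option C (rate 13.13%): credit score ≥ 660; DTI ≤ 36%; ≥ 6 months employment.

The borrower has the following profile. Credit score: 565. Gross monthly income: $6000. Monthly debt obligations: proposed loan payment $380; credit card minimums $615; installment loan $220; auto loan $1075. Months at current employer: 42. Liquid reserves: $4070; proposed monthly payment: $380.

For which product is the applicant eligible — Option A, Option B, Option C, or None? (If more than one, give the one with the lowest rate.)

Total debts = (380 + 615 + 220 + 1,075) = 2,290; DTI = 2,290/6,000 = 38.2%.
Reserves = 4,070/380 = 10.7 months.
Option A: score 565 < 580; DTI 38.2% > 36%; employment 42 ≥ 6 mo → does not qualify.
Option B: score 565 < 720; DTI 38.2% > 36%; employment 42 ≥ 6 mo; reserves 10.7 ≥ 6 mo → does not qualify.
Option C: score 565 < 660; DTI 38.2% > 36%; employment 42 ≥ 6 mo → does not qualify.

None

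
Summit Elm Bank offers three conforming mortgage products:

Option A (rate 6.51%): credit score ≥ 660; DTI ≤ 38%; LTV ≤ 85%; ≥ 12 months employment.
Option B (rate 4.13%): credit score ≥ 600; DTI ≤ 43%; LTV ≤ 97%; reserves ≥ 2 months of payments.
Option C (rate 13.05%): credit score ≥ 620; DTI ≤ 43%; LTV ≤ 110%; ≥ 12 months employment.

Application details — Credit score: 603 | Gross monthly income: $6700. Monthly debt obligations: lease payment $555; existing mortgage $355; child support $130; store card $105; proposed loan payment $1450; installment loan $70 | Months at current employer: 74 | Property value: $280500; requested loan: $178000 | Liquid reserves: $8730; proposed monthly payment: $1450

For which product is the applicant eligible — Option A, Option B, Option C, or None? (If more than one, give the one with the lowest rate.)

Total debts = (555 + 355 + 130 + 105 + 1,450 + 70) = 2,665; DTI = 2,665/6,700 = 39.8%.
LTV = 178,000/280,500 = 63.5%.
Reserves = 8,730/1,450 = 6.0 months.
Option A: score 603 < 660; DTI 39.8% > 38%; LTV 63.5% ≤ 85%; employment 74 ≥ 12 mo → does not qualify.
Option B: score 603 ≥ 600; DTI 39.8% ≤ 43%; LTV 63.5% ≤ 97%; reserves 6.0 ≥ 2 mo → qualifies.
Option C: score 603 < 620; DTI 39.8% ≤ 43%; LTV 63.5% ≤ 110%; employment 74 ≥ 12 mo → does not qualify.

Option B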